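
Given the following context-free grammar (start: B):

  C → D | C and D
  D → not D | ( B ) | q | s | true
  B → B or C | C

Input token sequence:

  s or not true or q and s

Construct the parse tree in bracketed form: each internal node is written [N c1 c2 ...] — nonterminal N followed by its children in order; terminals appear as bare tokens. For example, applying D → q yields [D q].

B
B or C
B or C or C
C or C or C
D or C or C
s or C or C
s or D or C
s or not D or C
s or not true or C
s or not true or C and D
s or not true or D and D
s or not true or q and D
s or not true or q and s

[B [B [B [C [D s]]] or [C [D not [D true]]]] or [C [C [D q]] and [D s]]]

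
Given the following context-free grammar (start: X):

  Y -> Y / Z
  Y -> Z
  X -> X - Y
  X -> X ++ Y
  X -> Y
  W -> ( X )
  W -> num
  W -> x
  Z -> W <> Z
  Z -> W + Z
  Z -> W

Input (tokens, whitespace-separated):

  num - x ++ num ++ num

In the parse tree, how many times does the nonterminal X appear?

4

[X [X [X [X [Y [Z [W num]]]] - [Y [Z [W x]]]] ++ [Y [Z [W num]]]] ++ [Y [Z [W num]]]]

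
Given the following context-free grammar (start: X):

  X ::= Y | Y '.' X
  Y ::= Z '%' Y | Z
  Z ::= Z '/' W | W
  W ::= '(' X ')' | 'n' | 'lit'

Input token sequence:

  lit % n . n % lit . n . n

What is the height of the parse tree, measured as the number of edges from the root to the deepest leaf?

[X [Y [Z [W lit]] % [Y [Z [W n]]]] . [X [Y [Z [W n]] % [Y [Z [W lit]]]] . [X [Y [Z [W n]]] . [X [Y [Z [W n]]]]]]]

7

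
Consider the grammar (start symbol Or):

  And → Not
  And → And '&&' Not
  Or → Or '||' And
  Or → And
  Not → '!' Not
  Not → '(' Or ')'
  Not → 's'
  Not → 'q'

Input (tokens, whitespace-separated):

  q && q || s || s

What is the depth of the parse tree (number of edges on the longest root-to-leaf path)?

6

[Or [Or [Or [And [And [Not q]] && [Not q]]] || [And [Not s]]] || [And [Not s]]]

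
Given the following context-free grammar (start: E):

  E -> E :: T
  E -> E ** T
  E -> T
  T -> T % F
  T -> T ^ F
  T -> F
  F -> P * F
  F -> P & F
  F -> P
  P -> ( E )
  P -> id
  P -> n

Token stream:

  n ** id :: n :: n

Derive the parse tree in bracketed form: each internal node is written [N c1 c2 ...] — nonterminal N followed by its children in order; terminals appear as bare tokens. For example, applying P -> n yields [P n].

[E [E [E [E [T [F [P n]]]] ** [T [F [P id]]]] :: [T [F [P n]]]] :: [T [F [P n]]]]

E
E :: T
E :: T :: T
E ** T :: T :: T
T ** T :: T :: T
F ** T :: T :: T
P ** T :: T :: T
n ** T :: T :: T
n ** F :: T :: T
n ** P :: T :: T
n ** id :: T :: T
n ** id :: F :: T
n ** id :: P :: T
n ** id :: n :: T
n ** id :: n :: F
n ** id :: n :: P
n ** id :: n :: n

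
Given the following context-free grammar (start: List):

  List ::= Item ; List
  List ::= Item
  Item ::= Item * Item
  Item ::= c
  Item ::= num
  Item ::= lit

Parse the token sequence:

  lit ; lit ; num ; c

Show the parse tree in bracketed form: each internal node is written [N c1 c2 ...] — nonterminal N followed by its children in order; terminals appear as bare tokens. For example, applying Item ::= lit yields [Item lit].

[List [Item lit] ; [List [Item lit] ; [List [Item num] ; [List [Item c]]]]]

List
Item ; List
lit ; List
lit ; Item ; List
lit ; lit ; List
lit ; lit ; Item ; List
lit ; lit ; num ; List
lit ; lit ; num ; Item
lit ; lit ; num ; c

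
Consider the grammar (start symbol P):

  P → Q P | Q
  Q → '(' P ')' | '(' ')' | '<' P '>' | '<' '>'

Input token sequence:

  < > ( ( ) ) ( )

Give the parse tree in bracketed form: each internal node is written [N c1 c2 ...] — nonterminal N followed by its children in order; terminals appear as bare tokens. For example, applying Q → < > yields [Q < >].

[P [Q < >] [P [Q ( [P [Q ( )]] )] [P [Q ( )]]]]

P
Q P
< > P
< > Q P
< > ( P ) P
< > ( Q ) P
< > ( ( ) ) P
< > ( ( ) ) Q
< > ( ( ) ) ( )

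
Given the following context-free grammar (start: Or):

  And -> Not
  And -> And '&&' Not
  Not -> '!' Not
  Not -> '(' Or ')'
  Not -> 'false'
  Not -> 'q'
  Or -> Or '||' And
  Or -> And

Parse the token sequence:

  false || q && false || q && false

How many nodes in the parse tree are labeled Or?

[Or [Or [Or [And [Not false]]] || [And [And [Not q]] && [Not false]]] || [And [And [Not q]] && [Not false]]]

3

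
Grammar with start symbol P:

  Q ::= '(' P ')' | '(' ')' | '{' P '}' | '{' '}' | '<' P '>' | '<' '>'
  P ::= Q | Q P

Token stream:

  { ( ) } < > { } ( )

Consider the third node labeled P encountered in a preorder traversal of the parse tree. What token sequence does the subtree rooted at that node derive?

< > { } ( )

[P [Q { [P [Q ( )]] }] [P [Q < >] [P [Q { }] [P [Q ( )]]]]]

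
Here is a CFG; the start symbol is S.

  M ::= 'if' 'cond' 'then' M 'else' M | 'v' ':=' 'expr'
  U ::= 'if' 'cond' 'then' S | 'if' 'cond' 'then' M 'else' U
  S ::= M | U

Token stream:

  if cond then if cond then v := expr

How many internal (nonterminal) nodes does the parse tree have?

[S [U if cond then [S [U if cond then [S [M v := expr]]]]]]

6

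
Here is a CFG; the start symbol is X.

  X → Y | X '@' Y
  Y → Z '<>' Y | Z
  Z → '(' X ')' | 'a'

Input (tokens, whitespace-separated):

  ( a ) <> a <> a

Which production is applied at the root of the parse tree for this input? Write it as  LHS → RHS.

[X [Y [Z ( [X [Y [Z a]]] )] <> [Y [Z a] <> [Y [Z a]]]]]

X → Y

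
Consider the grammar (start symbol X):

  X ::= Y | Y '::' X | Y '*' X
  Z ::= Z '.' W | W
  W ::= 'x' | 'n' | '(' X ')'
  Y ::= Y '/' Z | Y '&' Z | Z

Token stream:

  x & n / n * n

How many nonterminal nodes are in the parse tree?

[X [Y [Y [Y [Z [W x]]] & [Z [W n]]] / [Z [W n]]] * [X [Y [Z [W n]]]]]

14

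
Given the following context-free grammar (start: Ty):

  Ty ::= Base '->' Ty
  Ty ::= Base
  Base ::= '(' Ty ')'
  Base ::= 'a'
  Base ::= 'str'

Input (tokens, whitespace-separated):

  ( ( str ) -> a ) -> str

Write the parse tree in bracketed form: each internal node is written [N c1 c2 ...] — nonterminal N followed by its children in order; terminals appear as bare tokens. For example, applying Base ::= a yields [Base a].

[Ty [Base ( [Ty [Base ( [Ty [Base str]] )] -> [Ty [Base a]]] )] -> [Ty [Base str]]]

Ty
Base -> Ty
( Ty ) -> Ty
( Base -> Ty ) -> Ty
( ( Ty ) -> Ty ) -> Ty
( ( Base ) -> Ty ) -> Ty
( ( str ) -> Ty ) -> Ty
( ( str ) -> Base ) -> Ty
( ( str ) -> a ) -> Ty
( ( str ) -> a ) -> Base
( ( str ) -> a ) -> str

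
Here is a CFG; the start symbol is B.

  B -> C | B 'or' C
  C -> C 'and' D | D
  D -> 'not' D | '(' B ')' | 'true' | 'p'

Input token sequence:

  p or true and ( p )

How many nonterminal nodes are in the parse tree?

11

[B [B [C [D p]]] or [C [C [D true]] and [D ( [B [C [D p]]] )]]]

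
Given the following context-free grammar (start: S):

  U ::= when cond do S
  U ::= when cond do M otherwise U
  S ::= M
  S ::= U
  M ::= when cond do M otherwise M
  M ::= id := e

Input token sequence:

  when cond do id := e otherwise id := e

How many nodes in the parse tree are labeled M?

[S [M when cond do [M id := e] otherwise [M id := e]]]

3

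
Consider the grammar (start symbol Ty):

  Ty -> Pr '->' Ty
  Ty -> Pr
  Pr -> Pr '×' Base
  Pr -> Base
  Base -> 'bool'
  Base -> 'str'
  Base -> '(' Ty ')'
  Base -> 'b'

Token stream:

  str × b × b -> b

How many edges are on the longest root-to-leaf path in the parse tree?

[Ty [Pr [Pr [Pr [Base str]] × [Base b]] × [Base b]] -> [Ty [Pr [Base b]]]]

5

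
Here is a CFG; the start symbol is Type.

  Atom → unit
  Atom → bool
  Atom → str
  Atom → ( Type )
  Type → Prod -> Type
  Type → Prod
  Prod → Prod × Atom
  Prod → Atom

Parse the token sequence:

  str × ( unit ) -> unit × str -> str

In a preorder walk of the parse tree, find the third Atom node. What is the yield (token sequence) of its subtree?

[Type [Prod [Prod [Atom str]] × [Atom ( [Type [Prod [Atom unit]]] )]] -> [Type [Prod [Prod [Atom unit]] × [Atom str]] -> [Type [Prod [Atom str]]]]]

unit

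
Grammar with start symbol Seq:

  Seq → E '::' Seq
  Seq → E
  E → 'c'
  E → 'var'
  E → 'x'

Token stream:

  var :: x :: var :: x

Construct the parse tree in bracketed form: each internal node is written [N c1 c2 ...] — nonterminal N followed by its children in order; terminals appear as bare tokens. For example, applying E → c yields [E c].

[Seq [E var] :: [Seq [E x] :: [Seq [E var] :: [Seq [E x]]]]]

Seq
E :: Seq
var :: Seq
var :: E :: Seq
var :: x :: Seq
var :: x :: E :: Seq
var :: x :: var :: Seq
var :: x :: var :: E
var :: x :: var :: x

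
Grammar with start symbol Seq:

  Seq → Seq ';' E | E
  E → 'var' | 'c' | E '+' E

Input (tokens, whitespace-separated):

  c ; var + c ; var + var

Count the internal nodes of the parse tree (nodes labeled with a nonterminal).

[Seq [Seq [Seq [E c]] ; [E [E var] + [E c]]] ; [E [E var] + [E var]]]

10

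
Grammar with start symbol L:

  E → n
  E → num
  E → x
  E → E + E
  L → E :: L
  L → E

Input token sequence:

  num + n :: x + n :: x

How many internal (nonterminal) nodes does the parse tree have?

[L [E [E num] + [E n]] :: [L [E [E x] + [E n]] :: [L [E x]]]]

10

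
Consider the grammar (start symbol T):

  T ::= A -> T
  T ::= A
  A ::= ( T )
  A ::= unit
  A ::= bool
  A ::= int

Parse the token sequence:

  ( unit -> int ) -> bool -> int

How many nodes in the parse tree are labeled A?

[T [A ( [T [A unit] -> [T [A int]]] )] -> [T [A bool] -> [T [A int]]]]

5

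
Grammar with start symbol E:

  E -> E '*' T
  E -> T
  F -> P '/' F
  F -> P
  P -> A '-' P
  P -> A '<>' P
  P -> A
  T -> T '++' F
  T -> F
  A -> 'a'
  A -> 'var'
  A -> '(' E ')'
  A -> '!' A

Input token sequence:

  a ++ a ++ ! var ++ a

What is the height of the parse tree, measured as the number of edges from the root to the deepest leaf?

[E [T [T [T [T [F [P [A a]]]] ++ [F [P [A a]]]] ++ [F [P [A ! [A var]]]]] ++ [F [P [A a]]]]]

8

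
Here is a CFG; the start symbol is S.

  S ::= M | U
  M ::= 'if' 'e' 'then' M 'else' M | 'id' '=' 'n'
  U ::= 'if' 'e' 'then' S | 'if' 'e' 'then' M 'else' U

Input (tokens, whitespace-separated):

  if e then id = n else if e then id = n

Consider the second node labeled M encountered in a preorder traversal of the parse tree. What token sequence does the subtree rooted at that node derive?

[S [U if e then [M id = n] else [U if e then [S [M id = n]]]]]

id = n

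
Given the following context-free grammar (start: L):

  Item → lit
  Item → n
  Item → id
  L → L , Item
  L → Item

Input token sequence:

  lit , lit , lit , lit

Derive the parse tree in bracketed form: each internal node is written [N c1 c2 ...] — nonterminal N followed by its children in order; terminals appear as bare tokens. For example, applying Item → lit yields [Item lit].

L
L , Item
L , Item , Item
L , Item , Item , Item
Item , Item , Item , Item
lit , Item , Item , Item
lit , lit , Item , Item
lit , lit , lit , Item
lit , lit , lit , lit

[L [L [L [L [Item lit]] , [Item lit]] , [Item lit]] , [Item lit]]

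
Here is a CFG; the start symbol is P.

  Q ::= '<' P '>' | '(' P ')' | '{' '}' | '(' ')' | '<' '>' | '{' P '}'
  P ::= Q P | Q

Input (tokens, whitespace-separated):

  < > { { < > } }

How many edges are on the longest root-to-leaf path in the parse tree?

[P [Q < >] [P [Q { [P [Q { [P [Q < >]] }]] }]]]

7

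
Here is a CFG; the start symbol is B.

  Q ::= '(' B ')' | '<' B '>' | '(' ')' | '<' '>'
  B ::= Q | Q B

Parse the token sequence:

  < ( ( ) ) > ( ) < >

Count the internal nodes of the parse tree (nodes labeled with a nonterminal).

10

[B [Q < [B [Q ( [B [Q ( )]] )]] >] [B [Q ( )] [B [Q < >]]]]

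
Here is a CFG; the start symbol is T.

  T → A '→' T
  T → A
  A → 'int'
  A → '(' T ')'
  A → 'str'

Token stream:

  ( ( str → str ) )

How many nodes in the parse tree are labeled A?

4

[T [A ( [T [A ( [T [A str] → [T [A str]]] )]] )]]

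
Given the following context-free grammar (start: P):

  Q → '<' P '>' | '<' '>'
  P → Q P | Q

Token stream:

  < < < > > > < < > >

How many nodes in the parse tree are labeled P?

[P [Q < [P [Q < [P [Q < >]] >]] >] [P [Q < [P [Q < >]] >]]]

5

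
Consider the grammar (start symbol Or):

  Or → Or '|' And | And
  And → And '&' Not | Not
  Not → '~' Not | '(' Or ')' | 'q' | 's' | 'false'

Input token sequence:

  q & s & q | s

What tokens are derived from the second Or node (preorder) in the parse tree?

q & s & q

[Or [Or [And [And [And [Not q]] & [Not s]] & [Not q]]] | [And [Not s]]]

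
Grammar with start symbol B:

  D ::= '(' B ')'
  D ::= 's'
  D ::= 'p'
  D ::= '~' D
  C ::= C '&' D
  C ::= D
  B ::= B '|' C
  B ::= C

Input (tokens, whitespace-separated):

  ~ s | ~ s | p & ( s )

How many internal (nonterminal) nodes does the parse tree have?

16

[B [B [B [C [D ~ [D s]]]] | [C [D ~ [D s]]]] | [C [C [D p]] & [D ( [B [C [D s]]] )]]]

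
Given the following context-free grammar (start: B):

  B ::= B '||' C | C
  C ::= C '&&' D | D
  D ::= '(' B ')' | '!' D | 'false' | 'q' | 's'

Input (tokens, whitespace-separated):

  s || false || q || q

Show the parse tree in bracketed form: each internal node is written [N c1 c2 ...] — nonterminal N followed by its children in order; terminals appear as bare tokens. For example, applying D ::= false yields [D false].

B
B || C
B || C || C
B || C || C || C
C || C || C || C
D || C || C || C
s || C || C || C
s || D || C || C
s || false || C || C
s || false || D || C
s || false || q || C
s || false || q || D
s || false || q || q

[B [B [B [B [C [D s]]] || [C [D false]]] || [C [D q]]] || [C [D q]]]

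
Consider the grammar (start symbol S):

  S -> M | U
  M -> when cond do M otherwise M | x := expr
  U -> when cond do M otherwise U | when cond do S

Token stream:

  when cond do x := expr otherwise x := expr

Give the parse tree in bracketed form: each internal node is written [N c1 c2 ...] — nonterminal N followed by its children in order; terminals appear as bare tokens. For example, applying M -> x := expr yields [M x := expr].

S
M
when cond do M otherwise M
when cond do x := expr otherwise M
when cond do x := expr otherwise x := expr

[S [M when cond do [M x := expr] otherwise [M x := expr]]]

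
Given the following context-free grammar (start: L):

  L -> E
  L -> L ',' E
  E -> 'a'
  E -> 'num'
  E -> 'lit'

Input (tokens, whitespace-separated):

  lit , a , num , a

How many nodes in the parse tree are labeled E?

4

[L [L [L [L [E lit]] , [E a]] , [E num]] , [E a]]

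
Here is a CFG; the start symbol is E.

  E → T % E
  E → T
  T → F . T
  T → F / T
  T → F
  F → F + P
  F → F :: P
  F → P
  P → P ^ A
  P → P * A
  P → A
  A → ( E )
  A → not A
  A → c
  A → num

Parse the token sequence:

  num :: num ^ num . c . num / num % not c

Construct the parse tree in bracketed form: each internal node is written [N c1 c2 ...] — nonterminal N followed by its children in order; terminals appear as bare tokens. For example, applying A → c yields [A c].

[E [T [F [F [P [A num]]] :: [P [P [A num]] ^ [A num]]] . [T [F [P [A c]]] . [T [F [P [A num]]] / [T [F [P [A num]]]]]]] % [E [T [F [P [A not [A c]]]]]]]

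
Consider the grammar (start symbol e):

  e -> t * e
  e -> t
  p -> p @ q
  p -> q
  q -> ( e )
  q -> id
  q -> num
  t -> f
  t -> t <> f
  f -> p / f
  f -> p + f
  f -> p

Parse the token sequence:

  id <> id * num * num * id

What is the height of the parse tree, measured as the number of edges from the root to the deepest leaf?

8

[e [t [t [f [p [q id]]]] <> [f [p [q id]]]] * [e [t [f [p [q num]]]] * [e [t [f [p [q num]]]] * [e [t [f [p [q id]]]]]]]]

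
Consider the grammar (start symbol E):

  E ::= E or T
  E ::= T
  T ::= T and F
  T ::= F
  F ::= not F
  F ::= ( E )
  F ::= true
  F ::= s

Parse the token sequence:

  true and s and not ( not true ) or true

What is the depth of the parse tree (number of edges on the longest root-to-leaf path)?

[E [E [T [T [T [F true]] and [F s]] and [F not [F ( [E [T [F not [F true]]]] )]]]] or [T [F true]]]

9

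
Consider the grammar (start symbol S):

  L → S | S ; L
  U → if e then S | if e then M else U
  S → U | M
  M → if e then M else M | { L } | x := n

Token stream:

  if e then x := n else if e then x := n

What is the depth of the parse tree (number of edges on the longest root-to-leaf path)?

5

[S [U if e then [M x := n] else [U if e then [S [M x := n]]]]]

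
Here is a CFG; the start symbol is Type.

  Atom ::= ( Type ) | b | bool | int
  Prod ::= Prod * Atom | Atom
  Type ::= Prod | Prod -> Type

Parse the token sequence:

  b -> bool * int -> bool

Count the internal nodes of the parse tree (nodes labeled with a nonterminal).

11

[Type [Prod [Atom b]] -> [Type [Prod [Prod [Atom bool]] * [Atom int]] -> [Type [Prod [Atom bool]]]]]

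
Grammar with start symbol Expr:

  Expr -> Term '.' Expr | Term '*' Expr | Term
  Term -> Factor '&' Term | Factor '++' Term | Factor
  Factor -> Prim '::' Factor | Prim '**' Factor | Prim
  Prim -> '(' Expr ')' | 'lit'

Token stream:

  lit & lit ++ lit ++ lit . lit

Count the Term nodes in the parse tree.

5

[Expr [Term [Factor [Prim lit]] & [Term [Factor [Prim lit]] ++ [Term [Factor [Prim lit]] ++ [Term [Factor [Prim lit]]]]]] . [Expr [Term [Factor [Prim lit]]]]]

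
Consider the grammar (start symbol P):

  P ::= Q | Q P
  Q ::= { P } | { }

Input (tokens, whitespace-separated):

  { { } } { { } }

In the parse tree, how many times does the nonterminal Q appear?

4

[P [Q { [P [Q { }]] }] [P [Q { [P [Q { }]] }]]]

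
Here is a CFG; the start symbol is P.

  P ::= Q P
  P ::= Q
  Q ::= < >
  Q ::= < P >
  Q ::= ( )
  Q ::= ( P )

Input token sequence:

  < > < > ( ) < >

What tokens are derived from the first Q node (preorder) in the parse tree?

[P [Q < >] [P [Q < >] [P [Q ( )] [P [Q < >]]]]]

< >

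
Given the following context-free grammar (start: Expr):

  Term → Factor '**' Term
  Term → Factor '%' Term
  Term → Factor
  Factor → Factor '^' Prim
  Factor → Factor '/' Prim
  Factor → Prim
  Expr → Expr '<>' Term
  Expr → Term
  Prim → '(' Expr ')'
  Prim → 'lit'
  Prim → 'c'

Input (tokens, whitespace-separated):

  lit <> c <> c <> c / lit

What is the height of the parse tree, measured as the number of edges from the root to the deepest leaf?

[Expr [Expr [Expr [Expr [Term [Factor [Prim lit]]]] <> [Term [Factor [Prim c]]]] <> [Term [Factor [Prim c]]]] <> [Term [Factor [Factor [Prim c]] / [Prim lit]]]]

7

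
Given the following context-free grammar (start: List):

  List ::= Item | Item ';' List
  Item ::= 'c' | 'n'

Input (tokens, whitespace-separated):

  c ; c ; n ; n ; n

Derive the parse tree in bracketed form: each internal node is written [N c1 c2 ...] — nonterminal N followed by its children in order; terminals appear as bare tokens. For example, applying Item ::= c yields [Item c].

List
Item ; List
c ; List
c ; Item ; List
c ; c ; List
c ; c ; Item ; List
c ; c ; n ; List
c ; c ; n ; Item ; List
c ; c ; n ; n ; List
c ; c ; n ; n ; Item
c ; c ; n ; n ; n

[List [Item c] ; [List [Item c] ; [List [Item n] ; [List [Item n] ; [List [Item n]]]]]]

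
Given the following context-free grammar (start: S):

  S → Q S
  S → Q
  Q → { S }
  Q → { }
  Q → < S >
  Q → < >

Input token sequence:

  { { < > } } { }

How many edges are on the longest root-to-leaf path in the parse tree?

6

[S [Q { [S [Q { [S [Q < >]] }]] }] [S [Q { }]]]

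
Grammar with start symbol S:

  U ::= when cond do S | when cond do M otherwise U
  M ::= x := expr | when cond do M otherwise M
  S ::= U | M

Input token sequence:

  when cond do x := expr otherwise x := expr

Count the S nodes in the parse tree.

1

[S [M when cond do [M x := expr] otherwise [M x := expr]]]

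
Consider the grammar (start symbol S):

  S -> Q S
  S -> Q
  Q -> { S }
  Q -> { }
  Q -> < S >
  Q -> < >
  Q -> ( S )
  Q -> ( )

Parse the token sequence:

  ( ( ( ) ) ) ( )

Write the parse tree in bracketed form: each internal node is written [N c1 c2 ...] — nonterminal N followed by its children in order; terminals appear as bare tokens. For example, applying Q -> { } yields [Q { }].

S
Q S
( S ) S
( Q ) S
( ( S ) ) S
( ( Q ) ) S
( ( ( ) ) ) S
( ( ( ) ) ) Q
( ( ( ) ) ) ( )

[S [Q ( [S [Q ( [S [Q ( )]] )]] )] [S [Q ( )]]]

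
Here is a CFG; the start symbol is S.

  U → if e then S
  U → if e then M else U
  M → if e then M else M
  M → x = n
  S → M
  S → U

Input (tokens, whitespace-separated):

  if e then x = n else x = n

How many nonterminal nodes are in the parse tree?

4

[S [M if e then [M x = n] else [M x = n]]]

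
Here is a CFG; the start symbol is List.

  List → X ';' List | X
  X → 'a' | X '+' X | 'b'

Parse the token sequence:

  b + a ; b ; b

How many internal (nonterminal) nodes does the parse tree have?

[List [X [X b] + [X a]] ; [List [X b] ; [List [X b]]]]

8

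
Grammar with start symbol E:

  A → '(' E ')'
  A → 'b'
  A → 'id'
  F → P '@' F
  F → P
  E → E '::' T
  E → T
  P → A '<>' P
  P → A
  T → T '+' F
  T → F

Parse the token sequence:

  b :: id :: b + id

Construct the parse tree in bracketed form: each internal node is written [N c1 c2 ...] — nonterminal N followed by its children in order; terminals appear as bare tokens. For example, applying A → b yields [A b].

E
E :: T
E :: T :: T
T :: T :: T
F :: T :: T
P :: T :: T
A :: T :: T
b :: T :: T
b :: F :: T
b :: P :: T
b :: A :: T
b :: id :: T
b :: id :: T + F
b :: id :: F + F
b :: id :: P + F
b :: id :: A + F
b :: id :: b + F
b :: id :: b + P
b :: id :: b + A
b :: id :: b + id

[E [E [E [T [F [P [A b]]]]] :: [T [F [P [A id]]]]] :: [T [T [F [P [A b]]]] + [F [P [A id]]]]]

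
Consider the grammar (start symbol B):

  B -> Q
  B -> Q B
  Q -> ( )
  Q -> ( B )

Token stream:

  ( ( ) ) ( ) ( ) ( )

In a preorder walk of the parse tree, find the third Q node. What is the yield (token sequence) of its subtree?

( )

[B [Q ( [B [Q ( )]] )] [B [Q ( )] [B [Q ( )] [B [Q ( )]]]]]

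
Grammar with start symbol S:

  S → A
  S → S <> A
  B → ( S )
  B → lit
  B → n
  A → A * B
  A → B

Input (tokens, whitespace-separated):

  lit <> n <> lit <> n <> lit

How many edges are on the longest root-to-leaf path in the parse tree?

[S [S [S [S [S [A [B lit]]] <> [A [B n]]] <> [A [B lit]]] <> [A [B n]]] <> [A [B lit]]]

7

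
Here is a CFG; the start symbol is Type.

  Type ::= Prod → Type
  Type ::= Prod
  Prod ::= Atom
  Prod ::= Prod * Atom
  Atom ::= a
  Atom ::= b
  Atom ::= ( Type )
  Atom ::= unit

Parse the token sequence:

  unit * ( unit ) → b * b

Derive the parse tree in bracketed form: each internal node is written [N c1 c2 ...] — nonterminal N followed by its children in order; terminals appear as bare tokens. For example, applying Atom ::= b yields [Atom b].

[Type [Prod [Prod [Atom unit]] * [Atom ( [Type [Prod [Atom unit]]] )]] → [Type [Prod [Prod [Atom b]] * [Atom b]]]]

Type
Prod → Type
Prod * Atom → Type
Atom * Atom → Type
unit * Atom → Type
unit * ( Type ) → Type
unit * ( Prod ) → Type
unit * ( Atom ) → Type
unit * ( unit ) → Type
unit * ( unit ) → Prod
unit * ( unit ) → Prod * Atom
unit * ( unit ) → Atom * Atom
unit * ( unit ) → b * Atom
unit * ( unit ) → b * b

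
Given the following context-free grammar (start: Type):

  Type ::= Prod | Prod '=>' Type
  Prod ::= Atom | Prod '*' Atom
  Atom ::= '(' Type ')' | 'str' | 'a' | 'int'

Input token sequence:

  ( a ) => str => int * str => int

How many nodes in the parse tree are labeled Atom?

[Type [Prod [Atom ( [Type [Prod [Atom a]]] )]] => [Type [Prod [Atom str]] => [Type [Prod [Prod [Atom int]] * [Atom str]] => [Type [Prod [Atom int]]]]]]

6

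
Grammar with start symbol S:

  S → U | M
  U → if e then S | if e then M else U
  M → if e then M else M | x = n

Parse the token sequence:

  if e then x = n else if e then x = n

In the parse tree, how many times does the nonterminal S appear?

[S [U if e then [M x = n] else [U if e then [S [M x = n]]]]]

2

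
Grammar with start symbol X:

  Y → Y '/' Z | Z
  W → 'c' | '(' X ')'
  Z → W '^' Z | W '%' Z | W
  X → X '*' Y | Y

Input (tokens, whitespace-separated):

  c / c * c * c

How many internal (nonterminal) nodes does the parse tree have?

[X [X [X [Y [Y [Z [W c]]] / [Z [W c]]]] * [Y [Z [W c]]]] * [Y [Z [W c]]]]

15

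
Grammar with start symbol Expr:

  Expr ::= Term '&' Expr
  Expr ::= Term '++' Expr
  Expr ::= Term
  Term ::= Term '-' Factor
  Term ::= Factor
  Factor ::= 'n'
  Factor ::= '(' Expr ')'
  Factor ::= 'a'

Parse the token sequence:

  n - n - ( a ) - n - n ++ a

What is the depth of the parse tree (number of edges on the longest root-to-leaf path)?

[Expr [Term [Term [Term [Term [Term [Factor n]] - [Factor n]] - [Factor ( [Expr [Term [Factor a]]] )]] - [Factor n]] - [Factor n]] ++ [Expr [Term [Factor a]]]]

8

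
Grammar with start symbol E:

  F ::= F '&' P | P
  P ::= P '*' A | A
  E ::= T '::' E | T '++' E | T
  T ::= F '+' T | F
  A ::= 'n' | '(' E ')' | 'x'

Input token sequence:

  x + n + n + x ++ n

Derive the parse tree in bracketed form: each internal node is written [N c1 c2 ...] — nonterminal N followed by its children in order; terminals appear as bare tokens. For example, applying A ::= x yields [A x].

E
T ++ E
F + T ++ E
P + T ++ E
A + T ++ E
x + T ++ E
x + F + T ++ E
x + P + T ++ E
x + A + T ++ E
x + n + T ++ E
x + n + F + T ++ E
x + n + P + T ++ E
x + n + A + T ++ E
x + n + n + T ++ E
x + n + n + F ++ E
x + n + n + P ++ E
x + n + n + A ++ E
x + n + n + x ++ E
x + n + n + x ++ T
x + n + n + x ++ F
x + n + n + x ++ P
x + n + n + x ++ A
x + n + n + x ++ n

[E [T [F [P [A x]]] + [T [F [P [A n]]] + [T [F [P [A n]]] + [T [F [P [A x]]]]]]] ++ [E [T [F [P [A n]]]]]]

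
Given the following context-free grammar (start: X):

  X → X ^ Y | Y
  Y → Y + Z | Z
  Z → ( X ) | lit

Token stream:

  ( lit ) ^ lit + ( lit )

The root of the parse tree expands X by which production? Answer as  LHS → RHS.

[X [X [Y [Z ( [X [Y [Z lit]]] )]]] ^ [Y [Y [Z lit]] + [Z ( [X [Y [Z lit]]] )]]]

X → X ^ Y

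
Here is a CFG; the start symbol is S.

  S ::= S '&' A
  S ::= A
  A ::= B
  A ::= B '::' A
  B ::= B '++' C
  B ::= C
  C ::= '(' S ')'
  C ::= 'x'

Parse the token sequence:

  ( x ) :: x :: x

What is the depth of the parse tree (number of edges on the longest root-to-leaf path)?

[S [A [B [C ( [S [A [B [C x]]]] )]] :: [A [B [C x]] :: [A [B [C x]]]]]]

8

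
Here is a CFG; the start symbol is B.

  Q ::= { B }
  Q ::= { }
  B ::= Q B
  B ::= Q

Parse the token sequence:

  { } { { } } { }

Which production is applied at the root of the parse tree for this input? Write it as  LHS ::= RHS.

[B [Q { }] [B [Q { [B [Q { }]] }] [B [Q { }]]]]

B ::= Q B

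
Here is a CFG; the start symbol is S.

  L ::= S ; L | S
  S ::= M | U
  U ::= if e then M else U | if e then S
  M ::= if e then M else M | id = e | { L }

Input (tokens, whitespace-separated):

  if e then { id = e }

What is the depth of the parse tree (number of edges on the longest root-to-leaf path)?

7

[S [U if e then [S [M { [L [S [M id = e]]] }]]]]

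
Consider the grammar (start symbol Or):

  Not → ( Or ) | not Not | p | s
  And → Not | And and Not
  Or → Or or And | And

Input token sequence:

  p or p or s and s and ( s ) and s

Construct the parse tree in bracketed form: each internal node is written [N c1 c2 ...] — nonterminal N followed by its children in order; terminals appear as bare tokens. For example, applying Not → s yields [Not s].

Or
Or or And
Or or And or And
And or And or And
Not or And or And
p or And or And
p or Not or And
p or p or And
p or p or And and Not
p or p or And and Not and Not
p or p or And and Not and Not and Not
p or p or Not and Not and Not and Not
p or p or s and Not and Not and Not
p or p or s and s and Not and Not
p or p or s and s and ( Or ) and Not
p or p or s and s and ( And ) and Not
p or p or s and s and ( Not ) and Not
p or p or s and s and ( s ) and Not
p or p or s and s and ( s ) and s

[Or [Or [Or [And [Not p]]] or [And [Not p]]] or [And [And [And [And [Not s]] and [Not s]] and [Not ( [Or [And [Not s]]] )]] and [Not s]]]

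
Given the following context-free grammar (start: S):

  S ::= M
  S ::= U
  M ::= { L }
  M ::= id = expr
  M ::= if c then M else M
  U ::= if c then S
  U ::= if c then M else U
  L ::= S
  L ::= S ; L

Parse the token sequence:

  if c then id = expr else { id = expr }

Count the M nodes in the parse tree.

4

[S [M if c then [M id = expr] else [M { [L [S [M id = expr]]] }]]]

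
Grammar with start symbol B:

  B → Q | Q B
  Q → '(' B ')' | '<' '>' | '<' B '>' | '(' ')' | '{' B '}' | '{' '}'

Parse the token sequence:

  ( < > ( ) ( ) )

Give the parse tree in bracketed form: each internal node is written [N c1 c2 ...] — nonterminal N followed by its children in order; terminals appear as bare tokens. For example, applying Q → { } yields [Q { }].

[B [Q ( [B [Q < >] [B [Q ( )] [B [Q ( )]]]] )]]

B
Q
( B )
( Q B )
( < > B )
( < > Q B )
( < > ( ) B )
( < > ( ) Q )
( < > ( ) ( ) )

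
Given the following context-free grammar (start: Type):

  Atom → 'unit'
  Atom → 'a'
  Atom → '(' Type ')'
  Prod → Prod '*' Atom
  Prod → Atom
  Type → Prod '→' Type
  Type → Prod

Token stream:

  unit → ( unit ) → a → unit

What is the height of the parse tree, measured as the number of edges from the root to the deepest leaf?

7

[Type [Prod [Atom unit]] → [Type [Prod [Atom ( [Type [Prod [Atom unit]]] )]] → [Type [Prod [Atom a]] → [Type [Prod [Atom unit]]]]]]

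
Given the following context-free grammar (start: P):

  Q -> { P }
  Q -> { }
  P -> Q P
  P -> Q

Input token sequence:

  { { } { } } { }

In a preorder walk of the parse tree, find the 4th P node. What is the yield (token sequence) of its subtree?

{ }

[P [Q { [P [Q { }] [P [Q { }]]] }] [P [Q { }]]]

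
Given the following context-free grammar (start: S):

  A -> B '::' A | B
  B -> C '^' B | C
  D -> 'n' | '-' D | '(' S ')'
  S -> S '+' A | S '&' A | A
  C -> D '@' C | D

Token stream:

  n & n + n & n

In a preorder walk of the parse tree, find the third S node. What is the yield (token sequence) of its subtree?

n & n

[S [S [S [S [A [B [C [D n]]]]] & [A [B [C [D n]]]]] + [A [B [C [D n]]]]] & [A [B [C [D n]]]]]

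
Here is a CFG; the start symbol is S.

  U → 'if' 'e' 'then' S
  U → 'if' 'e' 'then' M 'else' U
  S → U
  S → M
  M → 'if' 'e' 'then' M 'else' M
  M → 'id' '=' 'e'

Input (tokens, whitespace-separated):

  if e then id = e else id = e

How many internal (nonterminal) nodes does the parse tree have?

[S [M if e then [M id = e] else [M id = e]]]

4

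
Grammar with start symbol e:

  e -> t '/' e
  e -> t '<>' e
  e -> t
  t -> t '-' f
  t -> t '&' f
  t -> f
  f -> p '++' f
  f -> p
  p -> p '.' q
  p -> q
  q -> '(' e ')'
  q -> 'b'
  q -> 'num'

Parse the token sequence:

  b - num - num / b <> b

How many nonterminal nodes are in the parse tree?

23

[e [t [t [t [f [p [q b]]]] - [f [p [q num]]]] - [f [p [q num]]]] / [e [t [f [p [q b]]]] <> [e [t [f [p [q b]]]]]]]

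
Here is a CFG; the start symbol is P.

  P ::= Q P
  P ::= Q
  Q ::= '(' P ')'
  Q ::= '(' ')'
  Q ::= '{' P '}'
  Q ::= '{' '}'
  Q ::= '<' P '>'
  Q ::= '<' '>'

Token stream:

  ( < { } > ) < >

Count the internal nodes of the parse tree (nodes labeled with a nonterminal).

8

[P [Q ( [P [Q < [P [Q { }]] >]] )] [P [Q < >]]]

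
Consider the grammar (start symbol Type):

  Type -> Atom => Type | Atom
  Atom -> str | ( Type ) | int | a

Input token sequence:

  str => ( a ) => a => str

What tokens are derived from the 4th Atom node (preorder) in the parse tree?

[Type [Atom str] => [Type [Atom ( [Type [Atom a]] )] => [Type [Atom a] => [Type [Atom str]]]]]

a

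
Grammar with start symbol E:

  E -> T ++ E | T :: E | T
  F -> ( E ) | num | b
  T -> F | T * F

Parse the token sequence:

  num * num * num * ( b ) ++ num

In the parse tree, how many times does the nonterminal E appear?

3

[E [T [T [T [T [F num]] * [F num]] * [F num]] * [F ( [E [T [F b]]] )]] ++ [E [T [F num]]]]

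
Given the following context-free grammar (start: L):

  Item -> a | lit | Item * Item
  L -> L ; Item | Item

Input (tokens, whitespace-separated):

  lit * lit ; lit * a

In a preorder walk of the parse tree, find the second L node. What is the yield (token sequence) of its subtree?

lit * lit

[L [L [Item [Item lit] * [Item lit]]] ; [Item [Item lit] * [Item a]]]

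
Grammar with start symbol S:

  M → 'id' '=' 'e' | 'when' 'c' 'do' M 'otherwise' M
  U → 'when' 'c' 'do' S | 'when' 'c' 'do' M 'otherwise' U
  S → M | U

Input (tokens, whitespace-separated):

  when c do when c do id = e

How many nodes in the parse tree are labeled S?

3

[S [U when c do [S [U when c do [S [M id = e]]]]]]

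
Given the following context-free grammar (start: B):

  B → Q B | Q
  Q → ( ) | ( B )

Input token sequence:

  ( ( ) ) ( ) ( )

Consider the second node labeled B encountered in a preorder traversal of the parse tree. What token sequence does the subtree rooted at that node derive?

[B [Q ( [B [Q ( )]] )] [B [Q ( )] [B [Q ( )]]]]

( )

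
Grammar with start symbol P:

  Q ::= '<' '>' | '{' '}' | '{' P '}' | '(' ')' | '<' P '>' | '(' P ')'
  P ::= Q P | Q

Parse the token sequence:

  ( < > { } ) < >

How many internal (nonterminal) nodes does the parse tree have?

8

[P [Q ( [P [Q < >] [P [Q { }]]] )] [P [Q < >]]]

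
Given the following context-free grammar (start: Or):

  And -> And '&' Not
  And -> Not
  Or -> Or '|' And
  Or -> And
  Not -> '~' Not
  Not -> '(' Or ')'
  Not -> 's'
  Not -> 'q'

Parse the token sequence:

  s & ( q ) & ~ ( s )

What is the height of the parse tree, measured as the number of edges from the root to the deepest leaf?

[Or [And [And [And [Not s]] & [Not ( [Or [And [Not q]]] )]] & [Not ~ [Not ( [Or [And [Not s]]] )]]]]

7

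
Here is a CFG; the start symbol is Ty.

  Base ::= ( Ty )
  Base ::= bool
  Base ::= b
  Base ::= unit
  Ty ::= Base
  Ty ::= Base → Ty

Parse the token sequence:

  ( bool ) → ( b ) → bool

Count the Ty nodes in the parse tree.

[Ty [Base ( [Ty [Base bool]] )] → [Ty [Base ( [Ty [Base b]] )] → [Ty [Base bool]]]]

5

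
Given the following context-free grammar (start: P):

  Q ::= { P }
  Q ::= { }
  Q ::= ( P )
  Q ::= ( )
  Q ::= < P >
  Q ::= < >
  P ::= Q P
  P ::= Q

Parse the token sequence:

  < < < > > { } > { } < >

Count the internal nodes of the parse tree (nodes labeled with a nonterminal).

[P [Q < [P [Q < [P [Q < >]] >] [P [Q { }]]] >] [P [Q { }] [P [Q < >]]]]

12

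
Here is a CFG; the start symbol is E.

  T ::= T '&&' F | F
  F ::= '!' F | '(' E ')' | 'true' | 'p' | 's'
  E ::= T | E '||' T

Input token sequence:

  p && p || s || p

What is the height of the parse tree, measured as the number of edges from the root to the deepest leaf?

6

[E [E [E [T [T [F p]] && [F p]]] || [T [F s]]] || [T [F p]]]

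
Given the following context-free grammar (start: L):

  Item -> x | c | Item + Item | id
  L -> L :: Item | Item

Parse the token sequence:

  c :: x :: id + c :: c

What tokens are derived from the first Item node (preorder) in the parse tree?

c

[L [L [L [L [Item c]] :: [Item x]] :: [Item [Item id] + [Item c]]] :: [Item c]]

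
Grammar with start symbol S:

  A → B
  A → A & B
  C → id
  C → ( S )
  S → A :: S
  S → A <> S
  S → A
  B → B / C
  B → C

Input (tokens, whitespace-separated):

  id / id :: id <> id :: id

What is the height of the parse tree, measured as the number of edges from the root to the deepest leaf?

7

[S [A [B [B [C id]] / [C id]]] :: [S [A [B [C id]]] <> [S [A [B [C id]]] :: [S [A [B [C id]]]]]]]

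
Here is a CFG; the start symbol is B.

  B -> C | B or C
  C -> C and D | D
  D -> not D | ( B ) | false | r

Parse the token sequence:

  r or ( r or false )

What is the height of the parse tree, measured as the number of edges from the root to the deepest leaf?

7

[B [B [C [D r]]] or [C [D ( [B [B [C [D r]]] or [C [D false]]] )]]]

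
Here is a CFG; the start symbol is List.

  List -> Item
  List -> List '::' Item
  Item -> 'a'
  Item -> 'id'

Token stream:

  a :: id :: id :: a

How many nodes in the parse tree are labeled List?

4

[List [List [List [List [Item a]] :: [Item id]] :: [Item id]] :: [Item a]]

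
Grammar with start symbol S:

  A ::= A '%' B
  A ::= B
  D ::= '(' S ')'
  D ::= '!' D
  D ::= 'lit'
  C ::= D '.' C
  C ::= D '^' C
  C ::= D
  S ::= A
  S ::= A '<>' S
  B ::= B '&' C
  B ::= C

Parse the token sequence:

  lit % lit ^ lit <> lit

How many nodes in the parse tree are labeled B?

[S [A [A [B [C [D lit]]]] % [B [C [D lit] ^ [C [D lit]]]]] <> [S [A [B [C [D lit]]]]]]

3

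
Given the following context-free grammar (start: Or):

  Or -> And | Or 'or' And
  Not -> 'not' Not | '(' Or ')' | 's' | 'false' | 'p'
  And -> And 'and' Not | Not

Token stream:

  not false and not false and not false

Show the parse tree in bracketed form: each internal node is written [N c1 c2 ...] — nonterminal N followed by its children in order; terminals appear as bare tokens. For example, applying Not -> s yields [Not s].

[Or [And [And [And [Not not [Not false]]] and [Not not [Not false]]] and [Not not [Not false]]]]

Or
And
And and Not
And and Not and Not
Not and Not and Not
not Not and Not and Not
not false and Not and Not
not false and not Not and Not
not false and not false and Not
not false and not false and not Not
not false and not false and not false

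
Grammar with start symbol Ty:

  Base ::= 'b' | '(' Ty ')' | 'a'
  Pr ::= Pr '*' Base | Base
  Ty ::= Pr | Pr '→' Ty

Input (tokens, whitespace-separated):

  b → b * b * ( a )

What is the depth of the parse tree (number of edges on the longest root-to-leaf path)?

7

[Ty [Pr [Base b]] → [Ty [Pr [Pr [Pr [Base b]] * [Base b]] * [Base ( [Ty [Pr [Base a]]] )]]]]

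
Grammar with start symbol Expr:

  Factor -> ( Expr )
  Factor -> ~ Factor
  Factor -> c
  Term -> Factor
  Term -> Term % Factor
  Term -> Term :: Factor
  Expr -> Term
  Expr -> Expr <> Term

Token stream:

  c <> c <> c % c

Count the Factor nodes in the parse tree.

[Expr [Expr [Expr [Term [Factor c]]] <> [Term [Factor c]]] <> [Term [Term [Factor c]] % [Factor c]]]

4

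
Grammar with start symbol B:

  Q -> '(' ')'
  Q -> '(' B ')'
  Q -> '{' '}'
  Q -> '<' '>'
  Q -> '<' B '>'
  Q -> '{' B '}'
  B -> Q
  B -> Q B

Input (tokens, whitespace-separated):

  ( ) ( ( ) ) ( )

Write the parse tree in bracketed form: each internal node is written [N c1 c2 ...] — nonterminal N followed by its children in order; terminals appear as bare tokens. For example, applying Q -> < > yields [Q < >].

[B [Q ( )] [B [Q ( [B [Q ( )]] )] [B [Q ( )]]]]

B
Q B
( ) B
( ) Q B
( ) ( B ) B
( ) ( Q ) B
( ) ( ( ) ) B
( ) ( ( ) ) Q
( ) ( ( ) ) ( )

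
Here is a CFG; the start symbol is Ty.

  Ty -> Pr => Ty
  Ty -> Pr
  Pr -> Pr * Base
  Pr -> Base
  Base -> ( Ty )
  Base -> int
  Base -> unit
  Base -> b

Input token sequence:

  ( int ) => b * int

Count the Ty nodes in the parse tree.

[Ty [Pr [Base ( [Ty [Pr [Base int]]] )]] => [Ty [Pr [Pr [Base b]] * [Base int]]]]

3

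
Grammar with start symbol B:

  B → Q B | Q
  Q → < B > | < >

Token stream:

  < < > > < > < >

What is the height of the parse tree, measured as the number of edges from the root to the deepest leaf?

4

[B [Q < [B [Q < >]] >] [B [Q < >] [B [Q < >]]]]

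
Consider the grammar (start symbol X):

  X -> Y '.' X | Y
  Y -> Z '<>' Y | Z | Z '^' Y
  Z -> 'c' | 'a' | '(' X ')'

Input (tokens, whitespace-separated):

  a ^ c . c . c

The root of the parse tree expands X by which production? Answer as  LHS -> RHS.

X -> Y '.' X

[X [Y [Z a] ^ [Y [Z c]]] . [X [Y [Z c]] . [X [Y [Z c]]]]]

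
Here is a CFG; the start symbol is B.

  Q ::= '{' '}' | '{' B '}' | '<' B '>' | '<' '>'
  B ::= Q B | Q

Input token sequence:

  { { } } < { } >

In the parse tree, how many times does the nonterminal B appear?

4

[B [Q { [B [Q { }]] }] [B [Q < [B [Q { }]] >]]]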